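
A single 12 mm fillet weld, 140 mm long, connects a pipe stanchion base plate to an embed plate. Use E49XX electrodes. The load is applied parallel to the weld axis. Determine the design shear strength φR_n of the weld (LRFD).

φR_n ≈ 262 kN

E49XX → F_EXX = 490 MPa.
Effective throat t_e = 0.707 × 12 = 8.484 mm.
Total length L = 140 mm; A_we = 8.484 × 140 = 1188 mm².
F_nw = 0.6 F_EXX = 0.6 × 490 = 294 MPa.
φR_n = 0.75 × 294 × 1188 × 10⁻³ = 261.9 kN.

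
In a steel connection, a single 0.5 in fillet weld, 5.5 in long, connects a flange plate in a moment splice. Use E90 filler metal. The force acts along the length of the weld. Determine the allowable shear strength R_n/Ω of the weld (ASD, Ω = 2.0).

R_n/Ω ≈ 52.5 kip

E90XX → F_EXX = 90 ksi.
Effective throat t_e = 0.707 × 0.5 = 0.3535 in.
Total length L = 5.5 in; A_we = 0.3535 × 5.5 = 1.944 in².
F_nw = 0.6 F_EXX = 0.6 × 90 = 54 ksi.
R_n = 54 × 1.944 = 105 kip; R_n/Ω = 105/2.0 = 52.49 kip.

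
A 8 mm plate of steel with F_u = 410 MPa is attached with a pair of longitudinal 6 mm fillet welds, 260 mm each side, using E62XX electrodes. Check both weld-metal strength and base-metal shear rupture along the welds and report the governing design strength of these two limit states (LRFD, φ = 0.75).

φR_n ≈ 615 kN (weld metal governs)

E62XX → F_EXX = 620 MPa.
t_e = 0.707 × 6 = 4.242 mm; L = 520 mm.
Weld metal: φR_n = 0.75 × 0.6 × 620 × 4.242 × 520 × 10⁻³ = 615.4 kN.
Base metal (shear rupture): φR_n = 0.75 × 0.6 × 410 × 8 × 520 × 10⁻³ = 767.5 kN.
Governing: weld metal.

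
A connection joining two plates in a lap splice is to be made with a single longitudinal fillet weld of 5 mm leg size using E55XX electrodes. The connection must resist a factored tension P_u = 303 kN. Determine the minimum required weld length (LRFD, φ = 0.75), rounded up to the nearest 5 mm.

L = 350 mm

E55XX → F_EXX = 550 MPa.
Throat t_e = 0.707 × 5 = 3.535 mm.
φr_n = 0.75 × 0.6 × 550 × 3.535 × 10⁻³ = 0.8749 kN/mm.
L_req = P_u / φr_n = 303 / 0.8749 = 346.3 mm total.
Round up → use L = 350 mm.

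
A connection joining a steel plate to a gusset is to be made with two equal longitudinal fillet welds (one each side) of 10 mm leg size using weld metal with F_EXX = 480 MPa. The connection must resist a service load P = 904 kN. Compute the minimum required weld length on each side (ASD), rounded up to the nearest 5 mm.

L = 445 mm on each side

Throat t_e = 0.707 × 10 = 7.07 mm.
r_n/Ω = (0.6 × 480 × 7.07) / 2.0 = 1018 N/mm = 1.018 kN/mm.
L_req = P / (r_n/Ω) = 904 / 1.018 = 887.9 mm total.
Per side: 887.9 / 2 = 444 mm.
Round up → use L = 445 mm on each side.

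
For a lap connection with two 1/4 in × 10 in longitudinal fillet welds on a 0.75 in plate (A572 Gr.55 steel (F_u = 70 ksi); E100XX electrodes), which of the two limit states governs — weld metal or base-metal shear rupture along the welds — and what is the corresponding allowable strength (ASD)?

E100XX → F_EXX = 100 ksi.
t_e = 0.707 × 0.25 = 0.1767 in; L = 20 in.
Weld metal: R_n/Ω = (1/2.0) × 0.6 × 100 × 0.1767 × 20 = 106 kips.
Base metal (shear rupture): R_n/Ω = (1/2.0) × 0.6 × 70 × 0.75 × 20 = 315 kips.
Governing: weld metal.

R_n/Ω ≈ 106 kips (weld metal governs)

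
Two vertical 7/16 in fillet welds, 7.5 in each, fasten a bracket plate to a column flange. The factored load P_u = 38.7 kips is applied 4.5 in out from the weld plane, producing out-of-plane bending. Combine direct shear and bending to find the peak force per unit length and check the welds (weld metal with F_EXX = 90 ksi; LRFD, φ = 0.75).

f_max ≈ 9.64 kip/in; adequate

L_w = 2 × 7.5 = 15 in; section modulus (unit throat) S = 2 × L²/6 = 18.75 in².
Direct shear f_v = P/L_w = 38.7/15 = 2.58 kip/in.
Moment M = P × e = 38.7 × 4.5 = 174.15 kip·in; bending f_b = M/S = 9.288 kip/in.
f_max = √(f_v² + f_b²) = √(2.58² + 9.288²) = 9.64 kip/in.
φr_n = 0.75 × 0.6 × 90 × (0.707 × 0.4375) = 12.53 kip/in → adequate.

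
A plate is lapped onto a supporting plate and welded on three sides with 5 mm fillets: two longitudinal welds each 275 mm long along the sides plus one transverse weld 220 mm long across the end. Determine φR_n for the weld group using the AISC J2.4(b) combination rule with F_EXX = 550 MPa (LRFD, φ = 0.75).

t_e = 0.707 × 5 = 3.535 mm.
R_nwl = 0.6 × 550 × 3.535 × 550 × 10⁻³ = 641.6 kN (longitudinal, 2 welds).
R_nwt = 0.6 × 550 × 3.535 × 220 × 10⁻³ = 256.6 kN (transverse, base value).
(i) R_nwl + R_nwt = 898.2 kN; (ii) 0.85 R_nwl + 1.5 R_nwt = 930.3 kN.
R_n = max = 930.3 kN [governs: (ii)]; φR_n = 697.7 kN.

φR_n ≈ 698 kN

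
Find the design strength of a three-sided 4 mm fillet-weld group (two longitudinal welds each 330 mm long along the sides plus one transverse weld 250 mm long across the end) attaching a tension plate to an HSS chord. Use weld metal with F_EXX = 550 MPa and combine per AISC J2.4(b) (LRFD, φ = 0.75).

φR_n ≈ 655 kN

t_e = 0.707 × 4 = 2.828 mm.
R_nwl = 0.6 × 550 × 2.828 × 660 × 10⁻³ = 615.9 kN (longitudinal, 2 welds).
R_nwt = 0.6 × 550 × 2.828 × 250 × 10⁻³ = 233.3 kN (transverse, base value).
(i) R_nwl + R_nwt = 849.2 kN; (ii) 0.85 R_nwl + 1.5 R_nwt = 873.5 kN.
R_n = max = 873.5 kN [governs: (ii)]; φR_n = 655.1 kN.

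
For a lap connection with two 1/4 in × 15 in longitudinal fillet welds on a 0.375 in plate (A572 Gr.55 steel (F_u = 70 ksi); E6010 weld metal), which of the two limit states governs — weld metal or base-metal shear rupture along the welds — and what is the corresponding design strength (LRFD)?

E60XX → F_EXX = 60 ksi.
t_e = 0.707 × 0.25 = 0.1767 in; L = 30 in.
Weld metal: φR_n = 0.75 × 0.6 × 60 × 0.1767 × 30 = 143.2 kip.
Base metal (shear rupture): φR_n = 0.75 × 0.6 × 70 × 0.375 × 30 = 354.4 kip.
Governing: weld metal.

φR_n ≈ 143 kip (weld metal governs)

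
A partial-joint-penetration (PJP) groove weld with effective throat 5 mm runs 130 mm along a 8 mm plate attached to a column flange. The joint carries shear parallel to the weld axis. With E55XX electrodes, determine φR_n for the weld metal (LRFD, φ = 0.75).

φR_n ≈ 161 kN

E55XX → F_EXX = 550 MPa.
Effective throat (given) t_e = 5 mm.
A_we = 5 × 130 = 650 mm².
F_nw = 0.6 F_EXX = 330 MPa.
φR_n = 0.75 × 330 × 650 × 10⁻³ = 160.9 kN.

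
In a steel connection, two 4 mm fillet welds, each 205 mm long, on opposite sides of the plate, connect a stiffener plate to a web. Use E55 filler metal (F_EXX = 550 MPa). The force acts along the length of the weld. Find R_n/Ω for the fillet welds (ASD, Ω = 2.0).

R_n/Ω ≈ 191 kN

Effective throat t_e = 0.707 × 4 = 2.828 mm.
Total length L = 410 mm; A_we = 2.828 × 410 = 1159 mm².
F_nw = 0.6 F_EXX = 0.6 × 550 = 330 MPa.
R_n = 330 × 1159 × 10⁻³ = 382.6 kN; R_n/Ω = 382.6/2.0 = 191.3 kN.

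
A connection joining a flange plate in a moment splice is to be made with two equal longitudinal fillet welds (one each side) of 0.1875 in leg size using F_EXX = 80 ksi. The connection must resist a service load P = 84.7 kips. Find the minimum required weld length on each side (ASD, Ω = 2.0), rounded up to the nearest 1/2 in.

Throat t_e = 0.707 × 0.1875 = 0.1326 in.
r_n/Ω = (0.6 × 80 × 0.1326) / 2.0 = 3.181 kip/in.
L_req = P / (r_n/Ω) = 84.7 / 3.181 = 26.62 in total.
Per side: 26.62 / 2 = 13.31 in.
Round up → use L = 13.5 in on each side.

L = 13.5 in on each side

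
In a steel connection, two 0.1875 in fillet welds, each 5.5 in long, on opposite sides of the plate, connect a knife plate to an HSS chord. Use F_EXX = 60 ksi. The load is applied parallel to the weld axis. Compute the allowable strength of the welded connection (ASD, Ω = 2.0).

R_n/Ω ≈ 26.2 kip

Effective throat t_e = 0.707 × 0.1875 = 0.1326 in.
Total length L = 11 in; A_we = 0.1326 × 11 = 1.458 in².
F_nw = 0.6 F_EXX = 0.6 × 60 = 36 ksi.
R_n = 36 × 1.458 = 52.49 kip; R_n/Ω = 52.49/2.0 = 26.25 kip.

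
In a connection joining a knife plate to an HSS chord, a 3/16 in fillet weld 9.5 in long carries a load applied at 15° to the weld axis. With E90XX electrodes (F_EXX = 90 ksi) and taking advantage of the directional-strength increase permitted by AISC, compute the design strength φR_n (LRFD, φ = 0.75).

t_e = 0.707 × 0.1875 = 0.1326 in; A_we = 0.1326 × 9.5 = 1.259 in².
Directional factor: 1.0 + 0.5 sin^1.5(15°) = 1.066.
F_nw = 0.6 × 90 × 1.066 = 57.56 ksi.
φR_n = 0.75 × 57.56 × 1.259 = 54.36 kip.

φR_n ≈ 54.4 kip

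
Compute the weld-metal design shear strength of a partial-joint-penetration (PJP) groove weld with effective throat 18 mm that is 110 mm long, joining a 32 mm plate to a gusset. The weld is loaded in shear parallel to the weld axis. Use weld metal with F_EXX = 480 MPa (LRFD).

Effective throat (given) t_e = 18 mm.
A_we = 18 × 110 = 1980 mm².
F_nw = 0.6 F_EXX = 288 MPa.
φR_n = 0.75 × 288 × 1980 × 10⁻³ = 427.7 kN.

φR_n ≈ 428 kN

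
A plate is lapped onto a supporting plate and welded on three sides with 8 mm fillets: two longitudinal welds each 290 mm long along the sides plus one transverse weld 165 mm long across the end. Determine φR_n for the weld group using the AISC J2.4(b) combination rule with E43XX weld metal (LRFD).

φR_n ≈ 815 kN

E43XX → F_EXX = 430 MPa.
t_e = 0.707 × 8 = 5.656 mm.
R_nwl = 0.6 × 430 × 5.656 × 580 × 10⁻³ = 846.4 kN (longitudinal, 2 welds).
R_nwt = 0.6 × 430 × 5.656 × 165 × 10⁻³ = 240.8 kN (transverse, base value).
(i) R_nwl + R_nwt = 1087 kN; (ii) 0.85 R_nwl + 1.5 R_nwt = 1081 kN.
R_n = max = 1087 kN [governs: (i)]; φR_n = 815.4 kN.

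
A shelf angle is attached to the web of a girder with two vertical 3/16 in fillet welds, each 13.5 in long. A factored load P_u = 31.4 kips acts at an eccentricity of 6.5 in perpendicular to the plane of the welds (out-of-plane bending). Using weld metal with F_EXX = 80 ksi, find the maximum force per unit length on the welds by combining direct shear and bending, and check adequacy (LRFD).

f_max ≈ 3.56 kip/in; adequate

L_w = 2 × 13.5 = 27 in; section modulus (unit throat) S = 2 × L²/6 = 60.75 in².
Direct shear f_v = P/L_w = 31.4/27 = 1.163 kip/in.
Moment M = P × e = 31.4 × 6.5 = 204.1 kip·in; bending f_b = M/S = 3.36 kip/in.
f_max = √(f_v² + f_b²) = √(1.163² + 3.36²) = 3.555 kip/in.
φr_n = 0.75 × 0.6 × 80 × (0.707 × 0.1875) = 4.772 kip/in → adequate.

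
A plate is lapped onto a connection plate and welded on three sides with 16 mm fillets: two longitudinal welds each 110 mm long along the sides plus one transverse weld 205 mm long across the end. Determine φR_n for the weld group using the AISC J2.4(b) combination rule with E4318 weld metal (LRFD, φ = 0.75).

E43XX → F_EXX = 430 MPa.
t_e = 0.707 × 16 = 11.31 mm.
R_nwl = 0.6 × 430 × 11.31 × 220 × 10⁻³ = 642.1 kN (longitudinal, 2 welds).
R_nwt = 0.6 × 430 × 11.31 × 205 × 10⁻³ = 598.3 kN (transverse, base value).
(i) R_nwl + R_nwt = 1240 kN; (ii) 0.85 R_nwl + 1.5 R_nwt = 1443 kN.
R_n = max = 1443 kN [governs: (ii)]; φR_n = 1082 kN.

φR_n ≈ 1080 kN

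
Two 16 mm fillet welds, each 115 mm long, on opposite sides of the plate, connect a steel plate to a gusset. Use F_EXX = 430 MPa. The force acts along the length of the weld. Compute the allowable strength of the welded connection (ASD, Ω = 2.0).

Effective throat t_e = 0.707 × 16 = 11.31 mm.
Total length L = 230 mm; A_we = 11.31 × 230 = 2602 mm².
F_nw = 0.6 F_EXX = 0.6 × 430 = 258 MPa.
R_n = 258 × 2602 × 10⁻³ = 671.3 kN; R_n/Ω = 671.3/2.0 = 335.6 kN.

R_n/Ω ≈ 336 kN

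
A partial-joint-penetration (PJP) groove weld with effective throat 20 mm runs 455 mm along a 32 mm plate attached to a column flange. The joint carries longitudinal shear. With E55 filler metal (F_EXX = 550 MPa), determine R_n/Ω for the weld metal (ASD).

R_n/Ω ≈ 1500 kN

Effective throat (given) t_e = 20 mm.
A_we = 20 × 455 = 9100 mm².
F_nw = 0.6 F_EXX = 330 MPa.
R_n/Ω = (330 × 9100) / 2.0 × 10⁻³ = 1502 kN.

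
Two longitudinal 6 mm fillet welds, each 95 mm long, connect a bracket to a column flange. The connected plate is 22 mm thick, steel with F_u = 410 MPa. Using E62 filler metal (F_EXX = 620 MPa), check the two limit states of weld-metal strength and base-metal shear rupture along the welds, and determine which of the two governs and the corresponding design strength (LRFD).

φR_n ≈ 225 kN (weld metal governs)

t_e = 0.707 × 6 = 4.242 mm; L = 190 mm.
Weld metal: φR_n = 0.75 × 0.6 × 620 × 4.242 × 190 × 10⁻³ = 224.9 kN.
Base metal (shear rupture): φR_n = 0.75 × 0.6 × 410 × 22 × 190 × 10⁻³ = 771.2 kN.
Governing: weld metal.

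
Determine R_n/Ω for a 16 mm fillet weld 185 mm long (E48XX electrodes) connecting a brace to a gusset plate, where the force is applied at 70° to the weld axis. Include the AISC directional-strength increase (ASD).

R_n/Ω ≈ 439 kN

E48XX → F_EXX = 480 MPa.
t_e = 0.707 × 16 = 11.31 mm; A_we = 11.31 × 185 = 2093 mm².
Directional factor: 1.0 + 0.5 sin^1.5(70°) = 1.455.
F_nw = 0.6 × 480 × 1.455 = 419.2 MPa.
R_n/Ω = (419.2 × 2093) / 2.0 × 10⁻³ = 438.6 kN.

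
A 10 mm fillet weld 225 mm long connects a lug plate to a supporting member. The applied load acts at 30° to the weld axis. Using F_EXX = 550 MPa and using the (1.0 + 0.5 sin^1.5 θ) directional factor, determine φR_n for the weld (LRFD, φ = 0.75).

φR_n ≈ 463 kN

t_e = 0.707 × 10 = 7.07 mm; A_we = 7.07 × 225 = 1591 mm².
Directional factor: 1.0 + 0.5 sin^1.5(30°) = 1.177.
F_nw = 0.6 × 550 × 1.177 = 388.3 MPa.
φR_n = 0.75 × 388.3 × 1591 × 10⁻³ = 463.3 kN.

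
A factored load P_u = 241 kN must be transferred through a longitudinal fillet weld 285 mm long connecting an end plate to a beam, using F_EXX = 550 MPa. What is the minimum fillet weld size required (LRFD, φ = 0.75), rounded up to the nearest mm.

Total weld length L = 285 mm.
Required throat t_e = P_u / (φ × 0.6 F_EXX × L) = 241 / (0.75 × 0.6 × 550 × 285 × 10⁻³) = 3.417 mm.
Required leg w = t_e / 0.707 = 4.833 mm → use 5 mm.

w = 5 mm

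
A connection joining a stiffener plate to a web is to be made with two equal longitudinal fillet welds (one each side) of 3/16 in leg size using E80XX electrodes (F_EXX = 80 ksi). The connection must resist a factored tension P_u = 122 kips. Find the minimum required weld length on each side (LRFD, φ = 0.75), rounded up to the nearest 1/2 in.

L = 13 in on each side

Throat t_e = 0.707 × 0.1875 = 0.1326 in.
φr_n = 0.75 × 0.6 × 80 × 0.1326 = 4.772 kips/in.
L_req = P_u / φr_n = 122 / 4.772 = 25.56 in total.
Per side: 25.56 / 2 = 12.78 in.
Round up → use L = 13 in on each side.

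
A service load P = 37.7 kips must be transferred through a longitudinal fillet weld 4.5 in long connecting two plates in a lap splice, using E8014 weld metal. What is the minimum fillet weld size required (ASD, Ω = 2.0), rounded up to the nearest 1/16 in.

w = 1/2 in

E80XX → F_EXX = 80 ksi.
Total weld length L = 4.5 in.
Required throat t_e = P × Ω / (0.6 F_EXX × L) = 37.7 × 2.0 / (0.6 × 80 × 4.5) = 0.3491 in.
Required leg w = t_e / 0.707 = 0.4937 in → use 1/2 in.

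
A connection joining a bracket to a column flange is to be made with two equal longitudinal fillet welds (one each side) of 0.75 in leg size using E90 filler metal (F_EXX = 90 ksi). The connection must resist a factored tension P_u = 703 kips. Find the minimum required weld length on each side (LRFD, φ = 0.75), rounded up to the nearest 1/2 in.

L = 16.5 in on each side

Throat t_e = 0.707 × 0.75 = 0.5302 in.
φr_n = 0.75 × 0.6 × 90 × 0.5302 = 21.48 kips/in.
L_req = P_u / φr_n = 703 / 21.48 = 32.74 in total.
Per side: 32.74 / 2 = 16.37 in.
Round up → use L = 16.5 in on each side.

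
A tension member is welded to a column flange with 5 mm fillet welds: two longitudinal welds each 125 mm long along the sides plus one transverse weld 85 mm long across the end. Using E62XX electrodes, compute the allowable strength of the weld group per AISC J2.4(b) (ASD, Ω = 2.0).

R_n/Ω ≈ 224 kN

E62XX → F_EXX = 620 MPa.
t_e = 0.707 × 5 = 3.535 mm.
R_nwl = 0.6 × 620 × 3.535 × 250 × 10⁻³ = 328.8 kN (longitudinal, 2 welds).
R_nwt = 0.6 × 620 × 3.535 × 85 × 10⁻³ = 111.8 kN (transverse, base value).
(i) R_nwl + R_nwt = 440.5 kN; (ii) 0.85 R_nwl + 1.5 R_nwt = 447.1 kN.
R_n = max = 447.1 kN [governs: (ii)]; R_n/Ω = 223.6 kN.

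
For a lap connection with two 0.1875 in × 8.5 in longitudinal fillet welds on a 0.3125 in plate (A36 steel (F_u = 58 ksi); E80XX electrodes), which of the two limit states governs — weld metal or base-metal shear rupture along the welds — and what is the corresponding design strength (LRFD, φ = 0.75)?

φR_n ≈ 81.1 kip (weld metal governs)

E80XX → F_EXX = 80 ksi.
t_e = 0.707 × 0.1875 = 0.1326 in; L = 17 in.
Weld metal: φR_n = 0.75 × 0.6 × 80 × 0.1326 × 17 = 81.13 kip.
Base metal (shear rupture): φR_n = 0.75 × 0.6 × 58 × 0.3125 × 17 = 138.7 kip.
Governing: weld metal.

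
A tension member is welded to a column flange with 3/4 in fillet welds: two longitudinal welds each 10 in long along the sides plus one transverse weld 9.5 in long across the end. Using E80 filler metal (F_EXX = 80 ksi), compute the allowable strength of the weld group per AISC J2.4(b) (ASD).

R_n/Ω ≈ 398 kips

t_e = 0.707 × 0.75 = 0.5302 in.
R_nwl = 0.6 × 80 × 0.5302 × 20 = 509 kips (longitudinal, 2 welds).
R_nwt = 0.6 × 80 × 0.5302 × 9.5 = 241.8 kips (transverse, base value).
(i) R_nwl + R_nwt = 750.8 kips; (ii) 0.85 R_nwl + 1.5 R_nwt = 795.4 kips.
R_n = max = 795.4 kips [governs: (ii)]; R_n/Ω = 397.7 kips.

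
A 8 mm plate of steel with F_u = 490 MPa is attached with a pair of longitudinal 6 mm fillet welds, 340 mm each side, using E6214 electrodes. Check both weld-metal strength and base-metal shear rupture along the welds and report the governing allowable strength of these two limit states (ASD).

R_n/Ω ≈ 537 kN (weld metal governs)

E62XX → F_EXX = 620 MPa.
t_e = 0.707 × 6 = 4.242 mm; L = 680 mm.
Weld metal: R_n/Ω = (1/2.0) × 0.6 × 620 × 4.242 × 680 × 10⁻³ = 536.5 kN.
Base metal (shear rupture): R_n/Ω = (1/2.0) × 0.6 × 490 × 8 × 680 × 10⁻³ = 799.7 kN.
Governing: weld metal.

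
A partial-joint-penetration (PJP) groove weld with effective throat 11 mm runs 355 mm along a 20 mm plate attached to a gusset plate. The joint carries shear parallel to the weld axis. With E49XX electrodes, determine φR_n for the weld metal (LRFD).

φR_n ≈ 861 kN

E49XX → F_EXX = 490 MPa.
Effective throat (given) t_e = 11 mm.
A_we = 11 × 355 = 3905 mm².
F_nw = 0.6 F_EXX = 294 MPa.
φR_n = 0.75 × 294 × 3905 × 10⁻³ = 861.1 kN.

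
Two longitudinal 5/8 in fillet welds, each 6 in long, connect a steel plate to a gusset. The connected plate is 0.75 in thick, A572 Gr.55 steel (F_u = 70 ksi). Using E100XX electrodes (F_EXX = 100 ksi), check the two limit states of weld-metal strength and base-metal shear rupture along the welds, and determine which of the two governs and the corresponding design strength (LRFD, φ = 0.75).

φR_n ≈ 239 kip (weld metal governs)

t_e = 0.707 × 0.625 = 0.4419 in; L = 12 in.
Weld metal: φR_n = 0.75 × 0.6 × 100 × 0.4419 × 12 = 238.6 kip.
Base metal (shear rupture): φR_n = 0.75 × 0.6 × 70 × 0.75 × 12 = 283.5 kip.
Governing: weld metal.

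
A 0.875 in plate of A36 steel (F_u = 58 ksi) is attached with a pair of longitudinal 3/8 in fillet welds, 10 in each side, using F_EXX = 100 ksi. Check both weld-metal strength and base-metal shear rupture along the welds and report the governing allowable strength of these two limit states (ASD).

R_n/Ω ≈ 159 kips (weld metal governs)

t_e = 0.707 × 0.375 = 0.2651 in; L = 20 in.
Weld metal: R_n/Ω = (1/2.0) × 0.6 × 100 × 0.2651 × 20 = 159.1 kips.
Base metal (shear rupture): R_n/Ω = (1/2.0) × 0.6 × 58 × 0.875 × 20 = 304.5 kips.
Governing: weld metal.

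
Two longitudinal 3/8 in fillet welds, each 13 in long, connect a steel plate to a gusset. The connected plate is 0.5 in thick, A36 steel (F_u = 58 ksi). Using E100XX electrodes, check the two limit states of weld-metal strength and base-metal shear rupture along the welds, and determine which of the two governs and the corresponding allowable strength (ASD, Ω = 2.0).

R_n/Ω ≈ 207 kip (weld metal governs)

E100XX → F_EXX = 100 ksi.
t_e = 0.707 × 0.375 = 0.2651 in; L = 26 in.
Weld metal: R_n/Ω = (1/2.0) × 0.6 × 100 × 0.2651 × 26 = 206.8 kip.
Base metal (shear rupture): R_n/Ω = (1/2.0) × 0.6 × 58 × 0.5 × 26 = 226.2 kip.
Governing: weld metal.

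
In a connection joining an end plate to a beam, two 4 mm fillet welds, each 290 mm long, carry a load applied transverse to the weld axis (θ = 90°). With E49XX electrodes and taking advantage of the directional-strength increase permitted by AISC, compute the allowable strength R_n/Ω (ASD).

R_n/Ω ≈ 362 kN

E49XX → F_EXX = 490 MPa.
t_e = 0.707 × 4 = 2.828 mm; A_we = 2.828 × 580 = 1640 mm².
Directional factor: 1.0 + 0.5 sin^1.5(90°) = 1.5.
F_nw = 0.6 × 490 × 1.5 = 441 MPa.
R_n/Ω = (441 × 1640) / 2.0 × 10⁻³ = 361.7 kN.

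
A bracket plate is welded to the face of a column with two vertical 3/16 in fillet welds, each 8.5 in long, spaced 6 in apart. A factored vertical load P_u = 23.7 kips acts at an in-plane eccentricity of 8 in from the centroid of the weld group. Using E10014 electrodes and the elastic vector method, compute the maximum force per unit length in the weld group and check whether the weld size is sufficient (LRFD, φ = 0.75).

E100XX → F_EXX = 100 ksi.
Total weld length L_w = 17 in. Treat welds as unit-width lines.
Polar moment about centroid: J = 2[d³/12 + d(b/2)²] = 2[8.5³/12 + 8.5×3²] = 255.4 in³.
Direct shear f_v = P/L_w = 23.7 / 17 = 1.394 kip/in (vertical).
Torsion M = P·e = 23.7 × 8 = 189.6 kip·in.
Critical point at (x, y) = (3, 4.25) from centroid. f_tx = M·y/J = 3.156 kip/in; f_ty = M·x/J = 2.227 kip/in.
Resultant f_max = √[f_tx² + (f_v + f_ty)²] = √[3.156² + (1.394 + 2.227)²] = 4.804 kip/in.
Capacity per unit length: φr_n = 0.75 × 0.6 × 100 × (0.707 × 0.1875) = 5.965 kip/in.
4.804 ≤ 5.965 → adequate.

f_max ≈ 4.8 kip/in; adequate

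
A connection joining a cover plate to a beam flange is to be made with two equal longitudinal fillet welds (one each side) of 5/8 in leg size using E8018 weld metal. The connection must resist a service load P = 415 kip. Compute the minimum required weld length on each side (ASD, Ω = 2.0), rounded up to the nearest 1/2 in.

E80XX → F_EXX = 80 ksi.
Throat t_e = 0.707 × 0.625 = 0.4419 in.
r_n/Ω = (0.6 × 80 × 0.4419) / 2.0 = 10.6 kip/in.
L_req = P / (r_n/Ω) = 415 / 10.6 = 39.13 in total.
Per side: 39.13 / 2 = 19.57 in.
Round up → use L = 20 in on each side.

L = 20 in on each side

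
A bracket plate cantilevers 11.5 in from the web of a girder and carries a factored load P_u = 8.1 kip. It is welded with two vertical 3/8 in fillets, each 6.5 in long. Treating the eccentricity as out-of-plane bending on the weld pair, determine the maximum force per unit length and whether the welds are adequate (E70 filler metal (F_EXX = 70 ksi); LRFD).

L_w = 2 × 6.5 = 13 in; section modulus (unit throat) S = 2 × L²/6 = 14.08 in².
Direct shear f_v = P/L_w = 8.1/13 = 0.6231 kip/in.
Moment M = P × e = 8.1 × 11.5 = 93.15 kip·in; bending f_b = M/S = 6.614 kip/in.
f_max = √(f_v² + f_b²) = √(0.6231² + 6.614²) = 6.643 kip/in.
φr_n = 0.75 × 0.6 × 70 × (0.707 × 0.375) = 8.351 kip/in → adequate.

f_max ≈ 6.64 kip/in; adequate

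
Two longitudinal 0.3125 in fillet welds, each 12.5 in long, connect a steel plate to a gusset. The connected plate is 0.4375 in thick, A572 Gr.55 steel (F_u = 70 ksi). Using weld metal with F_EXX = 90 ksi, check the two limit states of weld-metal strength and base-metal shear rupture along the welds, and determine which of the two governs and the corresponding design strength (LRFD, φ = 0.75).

φR_n ≈ 224 kip (weld metal governs)

t_e = 0.707 × 0.3125 = 0.2209 in; L = 25 in.
Weld metal: φR_n = 0.75 × 0.6 × 90 × 0.2209 × 25 = 223.7 kip.
Base metal (shear rupture): φR_n = 0.75 × 0.6 × 70 × 0.4375 × 25 = 344.5 kip.
Governing: weld metal.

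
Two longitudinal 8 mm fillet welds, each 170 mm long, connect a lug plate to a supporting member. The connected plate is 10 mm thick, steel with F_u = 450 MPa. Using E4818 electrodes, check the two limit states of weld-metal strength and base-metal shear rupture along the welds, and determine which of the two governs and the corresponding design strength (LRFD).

E48XX → F_EXX = 480 MPa.
t_e = 0.707 × 8 = 5.656 mm; L = 340 mm.
Weld metal: φR_n = 0.75 × 0.6 × 480 × 5.656 × 340 × 10⁻³ = 415.4 kN.
Base metal (shear rupture): φR_n = 0.75 × 0.6 × 450 × 10 × 340 × 10⁻³ = 688.5 kN.
Governing: weld metal.

φR_n ≈ 415 kN (weld metal governs)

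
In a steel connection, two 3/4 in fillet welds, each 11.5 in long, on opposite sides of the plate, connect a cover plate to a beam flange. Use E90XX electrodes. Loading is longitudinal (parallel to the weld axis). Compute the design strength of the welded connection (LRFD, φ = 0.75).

E90XX → F_EXX = 90 ksi.
Effective throat t_e = 0.707 × 0.75 = 0.5302 in.
Total length L = 23 in; A_we = 0.5302 × 23 = 12.2 in².
F_nw = 0.6 F_EXX = 0.6 × 90 = 54 ksi.
φR_n = 0.75 × 54 × 12.2 = 493.9 kip.

φR_n ≈ 494 kip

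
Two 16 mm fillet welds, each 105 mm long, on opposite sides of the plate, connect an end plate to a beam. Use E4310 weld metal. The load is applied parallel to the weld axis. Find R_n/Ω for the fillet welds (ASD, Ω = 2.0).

E43XX → F_EXX = 430 MPa.
Effective throat t_e = 0.707 × 16 = 11.31 mm.
Total length L = 210 mm; A_we = 11.31 × 210 = 2376 mm².
F_nw = 0.6 F_EXX = 0.6 × 430 = 258 MPa.
R_n = 258 × 2376 × 10⁻³ = 612.9 kN; R_n/Ω = 612.9/2.0 = 306.4 kN.

R_n/Ω ≈ 306 kN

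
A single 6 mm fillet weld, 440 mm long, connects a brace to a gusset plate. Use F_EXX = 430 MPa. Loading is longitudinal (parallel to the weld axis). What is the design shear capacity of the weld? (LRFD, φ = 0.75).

Effective throat t_e = 0.707 × 6 = 4.242 mm.
Total length L = 440 mm; A_we = 4.242 × 440 = 1866 mm².
F_nw = 0.6 F_EXX = 0.6 × 430 = 258 MPa.
φR_n = 0.75 × 258 × 1866 × 10⁻³ = 361.2 kN.

φR_n ≈ 361 kN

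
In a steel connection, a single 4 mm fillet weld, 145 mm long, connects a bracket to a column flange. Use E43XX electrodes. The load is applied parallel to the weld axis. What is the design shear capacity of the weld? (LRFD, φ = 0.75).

φR_n ≈ 79.3 kN

E43XX → F_EXX = 430 MPa.
Effective throat t_e = 0.707 × 4 = 2.828 mm.
Total length L = 145 mm; A_we = 2.828 × 145 = 410.1 mm².
F_nw = 0.6 F_EXX = 0.6 × 430 = 258 MPa.
φR_n = 0.75 × 258 × 410.1 × 10⁻³ = 79.35 kN.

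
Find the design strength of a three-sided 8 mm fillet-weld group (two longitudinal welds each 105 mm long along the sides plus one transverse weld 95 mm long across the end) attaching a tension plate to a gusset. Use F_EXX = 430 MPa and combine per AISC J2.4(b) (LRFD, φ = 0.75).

φR_n ≈ 351 kN

t_e = 0.707 × 8 = 5.656 mm.
R_nwl = 0.6 × 430 × 5.656 × 210 × 10⁻³ = 306.4 kN (longitudinal, 2 welds).
R_nwt = 0.6 × 430 × 5.656 × 95 × 10⁻³ = 138.6 kN (transverse, base value).
(i) R_nwl + R_nwt = 445.1 kN; (ii) 0.85 R_nwl + 1.5 R_nwt = 468.4 kN.
R_n = max = 468.4 kN [governs: (ii)]; φR_n = 351.3 kN.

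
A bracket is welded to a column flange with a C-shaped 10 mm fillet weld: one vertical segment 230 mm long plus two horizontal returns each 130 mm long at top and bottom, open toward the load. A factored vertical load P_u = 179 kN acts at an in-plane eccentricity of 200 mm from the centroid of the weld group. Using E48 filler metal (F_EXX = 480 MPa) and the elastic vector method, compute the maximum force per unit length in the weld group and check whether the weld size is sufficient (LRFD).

Total weld length L_w = 490 mm. Treat welds as unit-width lines.
Centroid: x̄ = 2×130×65 / 490 = 34.49 mm from the vertical weld.
Polar moment about centroid: J = I_x + I_y = [230³/12 + 2×130×115²] + [230×34.49² + 2(130³/12 + 130×30.51²)] = 5334000 mm³.
Direct shear f_v = P/L_w = 179×10³ / 490 = 365.3 N/mm (vertical).
Torsion M = P·e = 179×10³ × 200 = 35800000 N·mm.
Critical point at (x, y) = (95.51, 115) from centroid. f_tx = M·y/J = 771.8 N/mm; f_ty = M·x/J = 641 N/mm.
Resultant f_max = √[f_tx² + (f_v + f_ty)²] = √[771.8² + (365.3 + 641)²] = 1268 N/mm.
Capacity per unit length: φr_n = 0.75 × 0.6 × 480 × (0.707 × 10) = 1527 N/mm.
1268 ≤ 1527 → adequate.

f_max ≈ 1270 N/mm; adequate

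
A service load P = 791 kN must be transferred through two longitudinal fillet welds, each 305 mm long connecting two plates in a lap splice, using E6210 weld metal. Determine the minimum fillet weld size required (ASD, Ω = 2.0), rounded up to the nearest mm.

E62XX → F_EXX = 620 MPa.
Total weld length L = 610 mm.
Required throat t_e = P × Ω / (0.6 F_EXX × L) = 791 × 2.0 / (0.6 × 620 × 610 × 10⁻³) = 6.972 mm.
Required leg w = t_e / 0.707 = 9.861 mm → use 10 mm.

w = 10 mm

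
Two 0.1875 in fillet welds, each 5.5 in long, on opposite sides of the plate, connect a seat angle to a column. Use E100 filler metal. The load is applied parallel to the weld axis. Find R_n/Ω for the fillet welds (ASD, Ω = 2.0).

E100XX → F_EXX = 100 ksi.
Effective throat t_e = 0.707 × 0.1875 = 0.1326 in.
Total length L = 11 in; A_we = 0.1326 × 11 = 1.458 in².
F_nw = 0.6 F_EXX = 0.6 × 100 = 60 ksi.
R_n = 60 × 1.458 = 87.49 kip; R_n/Ω = 87.49/2.0 = 43.75 kip.

R_n/Ω ≈ 43.7 kip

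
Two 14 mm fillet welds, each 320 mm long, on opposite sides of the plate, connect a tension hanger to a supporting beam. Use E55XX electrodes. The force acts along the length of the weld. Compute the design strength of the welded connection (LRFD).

φR_n ≈ 1570 kN

E55XX → F_EXX = 550 MPa.
Effective throat t_e = 0.707 × 14 = 9.898 mm.
Total length L = 640 mm; A_we = 9.898 × 640 = 6335 mm².
F_nw = 0.6 F_EXX = 0.6 × 550 = 330 MPa.
φR_n = 0.75 × 330 × 6335 × 10⁻³ = 1568 kN.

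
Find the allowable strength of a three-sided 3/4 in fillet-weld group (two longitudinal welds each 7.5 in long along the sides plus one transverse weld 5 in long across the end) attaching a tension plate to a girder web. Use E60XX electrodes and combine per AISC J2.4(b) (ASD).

R_n/Ω ≈ 193 kips

E60XX → F_EXX = 60 ksi.
t_e = 0.707 × 0.75 = 0.5302 in.
R_nwl = 0.6 × 60 × 0.5302 × 15 = 286.3 kips (longitudinal, 2 welds).
R_nwt = 0.6 × 60 × 0.5302 × 5 = 95.44 kips (transverse, base value).
(i) R_nwl + R_nwt = 381.8 kips; (ii) 0.85 R_nwl + 1.5 R_nwt = 386.6 kips.
R_n = max = 386.6 kips [governs: (ii)]; R_n/Ω = 193.3 kips.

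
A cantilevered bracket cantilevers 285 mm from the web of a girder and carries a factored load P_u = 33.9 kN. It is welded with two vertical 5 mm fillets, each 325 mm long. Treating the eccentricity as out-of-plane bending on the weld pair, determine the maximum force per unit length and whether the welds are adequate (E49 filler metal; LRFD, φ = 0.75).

E49XX → F_EXX = 490 MPa.
L_w = 2 × 325 = 650 mm; section modulus (unit throat) S = 2 × L²/6 = 35210 mm².
Direct shear f_v = P/L_w = 33.9×10³/650 = 52.15 N/mm.
Moment M = P × e = 33.9×10³ × 285 = 9661500 N·mm; bending f_b = M/S = 274.4 N/mm.
f_max = √(f_v² + f_b²) = √(52.15² + 274.4²) = 279.3 N/mm.
φr_n = 0.75 × 0.6 × 490 × (0.707 × 5) = 779.5 N/mm → adequate.

f_max ≈ 279 N/mm; adequate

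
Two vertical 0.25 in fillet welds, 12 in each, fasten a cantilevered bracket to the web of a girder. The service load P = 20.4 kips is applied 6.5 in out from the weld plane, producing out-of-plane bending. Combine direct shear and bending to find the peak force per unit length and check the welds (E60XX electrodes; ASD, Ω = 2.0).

E60XX → F_EXX = 60 ksi.
L_w = 2 × 12 = 24 in; section modulus (unit throat) S = 2 × L²/6 = 48 in².
Direct shear f_v = P/L_w = 20.4/24 = 0.85 kip/in.
Moment M = P × e = 20.4 × 6.5 = 132.6 kip·in; bending f_b = M/S = 2.762 kip/in.
f_max = √(f_v² + f_b²) = √(0.85² + 2.762²) = 2.89 kip/in.
r_n/Ω = (1/2.0) × 0.6 × 60 × (0.707 × 0.25) = 3.181 kip/in → adequate.

f_max ≈ 2.89 kip/in; adequate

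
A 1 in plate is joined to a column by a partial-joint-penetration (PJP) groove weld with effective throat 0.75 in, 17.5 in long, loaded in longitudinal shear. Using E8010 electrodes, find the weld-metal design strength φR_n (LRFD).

E80XX → F_EXX = 80 ksi.
Effective throat (given) t_e = 0.75 in.
A_we = 0.75 × 17.5 = 13.12 in².
F_nw = 0.6 F_EXX = 48 ksi.
φR_n = 0.75 × 48 × 13.12 = 472.5 kips.

φR_n ≈ 472 kips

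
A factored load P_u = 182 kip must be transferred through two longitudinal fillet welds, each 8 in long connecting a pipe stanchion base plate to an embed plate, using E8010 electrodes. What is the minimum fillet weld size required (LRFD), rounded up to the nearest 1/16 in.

E80XX → F_EXX = 80 ksi.
Total weld length L = 16 in.
Required throat t_e = P_u / (φ × 0.6 F_EXX × L) = 182 / (0.75 × 0.6 × 80 × 16) = 0.316 in.
Required leg w = t_e / 0.707 = 0.4469 in → use 1/2 in.

w = 1/2 in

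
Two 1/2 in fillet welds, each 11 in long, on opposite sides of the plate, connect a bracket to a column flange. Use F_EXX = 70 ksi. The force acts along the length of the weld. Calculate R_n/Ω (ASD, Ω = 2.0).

R_n/Ω ≈ 163 kips

Effective throat t_e = 0.707 × 0.5 = 0.3535 in.
Total length L = 22 in; A_we = 0.3535 × 22 = 7.777 in².
F_nw = 0.6 F_EXX = 0.6 × 70 = 42 ksi.
R_n = 42 × 7.777 = 326.6 kips; R_n/Ω = 326.6/2.0 = 163.3 kips.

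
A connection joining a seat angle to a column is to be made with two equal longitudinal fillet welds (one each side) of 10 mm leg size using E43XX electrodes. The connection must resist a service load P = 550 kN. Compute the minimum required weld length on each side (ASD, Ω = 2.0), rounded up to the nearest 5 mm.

E43XX → F_EXX = 430 MPa.
Throat t_e = 0.707 × 10 = 7.07 mm.
r_n/Ω = (0.6 × 430 × 7.07) / 2.0 = 912 N/mm = 0.912 kN/mm.
L_req = P / (r_n/Ω) = 550 / 0.912 = 603.1 mm total.
Per side: 603.1 / 2 = 301.5 mm.
Round up → use L = 305 mm on each side.

L = 305 mm on each side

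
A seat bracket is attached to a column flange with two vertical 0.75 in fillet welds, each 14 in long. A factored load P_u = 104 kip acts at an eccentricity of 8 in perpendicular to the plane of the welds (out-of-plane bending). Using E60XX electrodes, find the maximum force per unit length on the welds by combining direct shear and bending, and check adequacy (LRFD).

E60XX → F_EXX = 60 ksi.
L_w = 2 × 14 = 28 in; section modulus (unit throat) S = 2 × L²/6 = 65.33 in².
Direct shear f_v = P/L_w = 104/28 = 3.714 kip/in.
Moment M = P × e = 104 × 8 = 832 kip·in; bending f_b = M/S = 12.73 kip/in.
f_max = √(f_v² + f_b²) = √(3.714² + 12.73²) = 13.27 kip/in.
φr_n = 0.75 × 0.6 × 60 × (0.707 × 0.75) = 14.32 kip/in → adequate.

f_max ≈ 13.3 kip/in; adequate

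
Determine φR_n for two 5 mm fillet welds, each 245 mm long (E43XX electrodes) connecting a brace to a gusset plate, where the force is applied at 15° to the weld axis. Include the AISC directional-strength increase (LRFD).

φR_n ≈ 357 kN

E43XX → F_EXX = 430 MPa.
t_e = 0.707 × 5 = 3.535 mm; A_we = 3.535 × 490 = 1732 mm².
Directional factor: 1.0 + 0.5 sin^1.5(15°) = 1.066.
F_nw = 0.6 × 430 × 1.066 = 275 MPa.
φR_n = 0.75 × 275 × 1732 × 10⁻³ = 357.2 kN.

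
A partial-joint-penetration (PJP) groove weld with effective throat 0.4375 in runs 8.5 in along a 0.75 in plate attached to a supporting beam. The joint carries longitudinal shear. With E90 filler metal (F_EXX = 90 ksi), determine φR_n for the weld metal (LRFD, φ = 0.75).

φR_n ≈ 151 kip

Effective throat (given) t_e = 0.4375 in.
A_we = 0.4375 × 8.5 = 3.719 in².
F_nw = 0.6 F_EXX = 54 ksi.
φR_n = 0.75 × 54 × 3.719 = 150.6 kip.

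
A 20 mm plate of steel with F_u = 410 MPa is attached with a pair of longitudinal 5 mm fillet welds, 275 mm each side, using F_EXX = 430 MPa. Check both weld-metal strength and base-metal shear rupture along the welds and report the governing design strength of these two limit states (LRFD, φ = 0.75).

φR_n ≈ 376 kN (weld metal governs)

t_e = 0.707 × 5 = 3.535 mm; L = 550 mm.
Weld metal: φR_n = 0.75 × 0.6 × 430 × 3.535 × 550 × 10⁻³ = 376.2 kN.
Base metal (shear rupture): φR_n = 0.75 × 0.6 × 410 × 20 × 550 × 10⁻³ = 2030 kN.
Governing: weld metal.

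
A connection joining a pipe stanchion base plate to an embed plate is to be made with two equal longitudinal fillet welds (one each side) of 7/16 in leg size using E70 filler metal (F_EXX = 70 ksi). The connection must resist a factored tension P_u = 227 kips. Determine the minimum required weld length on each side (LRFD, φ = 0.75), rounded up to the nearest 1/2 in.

Throat t_e = 0.707 × 0.4375 = 0.3093 in.
φr_n = 0.75 × 0.6 × 70 × 0.3093 = 9.743 kips/in.
L_req = P_u / φr_n = 227 / 9.743 = 23.3 in total.
Per side: 23.3 / 2 = 11.65 in.
Round up → use L = 12 in on each side.

L = 12 in on each side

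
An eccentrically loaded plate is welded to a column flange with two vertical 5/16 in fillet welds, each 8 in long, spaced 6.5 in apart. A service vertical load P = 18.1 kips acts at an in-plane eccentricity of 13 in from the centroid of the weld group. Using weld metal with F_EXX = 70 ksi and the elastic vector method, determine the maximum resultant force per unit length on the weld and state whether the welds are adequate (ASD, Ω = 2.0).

Total weld length L_w = 16 in. Treat welds as unit-width lines.
Polar moment about centroid: J = 2[d³/12 + d(b/2)²] = 2[8³/12 + 8×3.25²] = 254.3 in³.
Direct shear f_v = P/L_w = 18.1 / 16 = 1.131 kip/in (vertical).
Torsion M = P·e = 18.1 × 13 = 235.3 kip·in.
Critical point at (x, y) = (3.25, 4) from centroid. f_tx = M·y/J = 3.701 kip/in; f_ty = M·x/J = 3.007 kip/in.
Resultant f_max = √[f_tx² + (f_v + f_ty)²] = √[3.701² + (1.131 + 3.007)²] = 5.551 kip/in.
Capacity per unit length: r_n/Ω = (1/2.0) × 0.6 × 70 × (0.707 × 0.3125) = 4.64 kip/in.
5.551 > 4.64 → NOT adequate.

f_max ≈ 5.55 kip/in; NOT adequate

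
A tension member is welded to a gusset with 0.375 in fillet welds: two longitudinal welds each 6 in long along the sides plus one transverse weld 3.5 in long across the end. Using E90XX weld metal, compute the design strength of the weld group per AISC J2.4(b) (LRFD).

E90XX → F_EXX = 90 ksi.
t_e = 0.707 × 0.375 = 0.2651 in.
R_nwl = 0.6 × 90 × 0.2651 × 12 = 171.8 kips (longitudinal, 2 welds).
R_nwt = 0.6 × 90 × 0.2651 × 3.5 = 50.11 kips (transverse, base value).
(i) R_nwl + R_nwt = 221.9 kips; (ii) 0.85 R_nwl + 1.5 R_nwt = 221.2 kips.
R_n = max = 221.9 kips [governs: (i)]; φR_n = 166.4 kips.

φR_n ≈ 166 kips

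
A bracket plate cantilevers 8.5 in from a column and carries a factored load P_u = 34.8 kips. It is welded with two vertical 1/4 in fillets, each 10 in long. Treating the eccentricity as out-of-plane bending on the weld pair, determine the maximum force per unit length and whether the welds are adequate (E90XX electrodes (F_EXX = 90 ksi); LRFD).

f_max ≈ 9.04 kip/in; NOT adequate

L_w = 2 × 10 = 20 in; section modulus (unit throat) S = 2 × L²/6 = 33.33 in².
Direct shear f_v = P/L_w = 34.8/20 = 1.74 kip/in.
Moment M = P × e = 34.8 × 8.5 = 295.8 kip·in; bending f_b = M/S = 8.874 kip/in.
f_max = √(f_v² + f_b²) = √(1.74² + 8.874²) = 9.043 kip/in.
φr_n = 0.75 × 0.6 × 90 × (0.707 × 0.25) = 7.158 kip/in → NOT adequate.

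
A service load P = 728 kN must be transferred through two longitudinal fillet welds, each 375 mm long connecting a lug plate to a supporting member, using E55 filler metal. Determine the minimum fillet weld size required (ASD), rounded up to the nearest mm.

w = 9 mm

E55XX → F_EXX = 550 MPa.
Total weld length L = 750 mm.
Required throat t_e = P × Ω / (0.6 F_EXX × L) = 728 × 2.0 / (0.6 × 550 × 750 × 10⁻³) = 5.883 mm.
Required leg w = t_e / 0.707 = 8.321 mm → use 9 mm.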